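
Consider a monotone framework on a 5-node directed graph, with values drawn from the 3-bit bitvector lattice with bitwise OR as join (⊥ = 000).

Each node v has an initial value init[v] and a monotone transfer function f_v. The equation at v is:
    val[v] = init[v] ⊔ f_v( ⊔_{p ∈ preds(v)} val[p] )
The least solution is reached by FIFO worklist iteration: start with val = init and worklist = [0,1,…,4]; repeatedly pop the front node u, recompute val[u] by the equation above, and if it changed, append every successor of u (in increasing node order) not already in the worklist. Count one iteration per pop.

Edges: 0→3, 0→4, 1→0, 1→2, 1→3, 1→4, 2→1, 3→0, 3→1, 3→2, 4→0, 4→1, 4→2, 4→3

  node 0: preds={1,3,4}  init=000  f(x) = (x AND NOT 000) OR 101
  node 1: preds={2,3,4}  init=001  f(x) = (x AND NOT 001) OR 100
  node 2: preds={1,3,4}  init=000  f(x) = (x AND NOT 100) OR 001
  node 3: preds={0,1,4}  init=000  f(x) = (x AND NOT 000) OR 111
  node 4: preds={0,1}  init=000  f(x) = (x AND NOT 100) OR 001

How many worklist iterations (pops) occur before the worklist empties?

14

Iteration log — 14 steps:
  step 1. node 0  ⊔preds=001  new=101  old=000  +wl: 
  step 2. node 1  ⊔preds=000  new=101  old=001  +wl: 0
  step 3. node 2  ⊔preds=101  new=001  old=000  +wl: 1
  step 4. node 3  ⊔preds=101  new=111  old=000  +wl: 2
  step 5. node 4  ⊔preds=101  new=001  old=000  +wl: 3
  step 6. node 0  ⊔preds=111  new=111  old=101  +wl: 4
  step 7. node 1  ⊔preds=111  new=111  old=101  +wl: 0
  step 8. node 2  ⊔preds=111  new=011  old=001  +wl: 1
  step 9. node 3  ⊔preds=111  new=111  stable
  step 10. node 4  ⊔preds=111  new=011  old=001  +wl: 2,3
  step 11. node 0  ⊔preds=111  new=111  stable
  step 12. node 1  ⊔preds=111  new=111  stable
  step 13. node 2  ⊔preds=111  new=011  stable
  step 14. node 3  ⊔preds=111  new=111  stable

Least fixpoint reached:
  node 0: 111
  node 1: 111
  node 2: 011
  node 3: 111
  node 4: 011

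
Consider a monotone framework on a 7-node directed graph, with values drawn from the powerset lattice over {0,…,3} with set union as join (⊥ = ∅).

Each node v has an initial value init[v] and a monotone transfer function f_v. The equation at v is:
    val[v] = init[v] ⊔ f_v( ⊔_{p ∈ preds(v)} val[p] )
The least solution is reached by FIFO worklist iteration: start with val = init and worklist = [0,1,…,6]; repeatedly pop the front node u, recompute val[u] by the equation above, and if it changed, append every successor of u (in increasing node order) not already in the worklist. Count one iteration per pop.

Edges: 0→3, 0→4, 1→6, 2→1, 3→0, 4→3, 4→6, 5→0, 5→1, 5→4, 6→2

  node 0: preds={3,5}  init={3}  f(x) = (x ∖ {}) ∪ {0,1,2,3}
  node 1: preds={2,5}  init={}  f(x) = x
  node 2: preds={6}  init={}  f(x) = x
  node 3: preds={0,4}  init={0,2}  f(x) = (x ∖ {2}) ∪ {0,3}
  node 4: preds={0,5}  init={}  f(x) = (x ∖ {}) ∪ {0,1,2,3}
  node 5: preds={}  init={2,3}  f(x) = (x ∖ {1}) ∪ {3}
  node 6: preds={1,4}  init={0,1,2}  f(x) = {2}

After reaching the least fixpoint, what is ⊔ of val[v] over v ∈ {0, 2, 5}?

{0,1,2,3}

Worklist (11 pops):
  #1 pop 0: in={0,2,3} → {0,1,2,3} (was {3}); enqueue []
  #2 pop 1: in={2,3} → {2,3} (was {}); enqueue []
  #3 pop 2: in={0,1,2} → {0,1,2} (was {}); enqueue [1]
  #4 pop 3: in={0,1,2,3} → {0,1,2,3} (was {0,2}); enqueue [0]
  #5 pop 4: in={0,1,2,3} → {0,1,2,3} (was {}); enqueue [3]
  #6 pop 5: in={} → {2,3} (no change)
  #7 pop 6: in={0,1,2,3} → {0,1,2} (no change)
  #8 pop 1: in={0,1,2,3} → {0,1,2,3} (was {2,3}); enqueue [6]
  #9 pop 0: in={0,1,2,3} → {0,1,2,3} (no change)
  #10 pop 3: in={0,1,2,3} → {0,1,2,3} (no change)
  #11 pop 6: in={0,1,2,3} → {0,1,2} (no change)

Fixpoint:
  val[0] = {0,1,2,3}
  val[1] = {0,1,2,3}
  val[2] = {0,1,2}
  val[3] = {0,1,2,3}
  val[4] = {0,1,2,3}
  val[5] = {2,3}
  val[6] = {0,1,2}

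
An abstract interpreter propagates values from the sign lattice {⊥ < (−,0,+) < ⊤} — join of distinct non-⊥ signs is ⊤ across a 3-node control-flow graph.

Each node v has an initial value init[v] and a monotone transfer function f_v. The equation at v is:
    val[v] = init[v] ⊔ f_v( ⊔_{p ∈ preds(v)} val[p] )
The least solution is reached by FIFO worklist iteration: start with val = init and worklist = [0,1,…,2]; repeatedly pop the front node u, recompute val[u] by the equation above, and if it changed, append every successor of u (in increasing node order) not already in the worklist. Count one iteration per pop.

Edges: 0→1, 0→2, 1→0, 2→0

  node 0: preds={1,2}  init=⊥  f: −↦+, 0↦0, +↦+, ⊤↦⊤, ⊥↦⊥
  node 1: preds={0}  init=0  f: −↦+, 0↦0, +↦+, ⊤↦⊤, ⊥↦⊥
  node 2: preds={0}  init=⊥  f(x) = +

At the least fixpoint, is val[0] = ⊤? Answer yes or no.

Iteration log — 7 steps:
  step 1. node 0  ⊔preds=0  new=0  old=⊥  +wl: 
  step 2. node 1  ⊔preds=0  new=0  stable
  step 3. node 2  ⊔preds=0  new=+  old=⊥  +wl: 0
  step 4. node 0  ⊔preds=⊤  new=⊤  old=0  +wl: 1,2
  step 5. node 1  ⊔preds=⊤  new=⊤  old=0  +wl: 0
  step 6. node 2  ⊔preds=⊤  new=+  stable
  step 7. node 0  ⊔preds=⊤  new=⊤  stable

Least fixpoint reached:
  node 0: ⊤
  node 1: ⊤
  node 2: +

yes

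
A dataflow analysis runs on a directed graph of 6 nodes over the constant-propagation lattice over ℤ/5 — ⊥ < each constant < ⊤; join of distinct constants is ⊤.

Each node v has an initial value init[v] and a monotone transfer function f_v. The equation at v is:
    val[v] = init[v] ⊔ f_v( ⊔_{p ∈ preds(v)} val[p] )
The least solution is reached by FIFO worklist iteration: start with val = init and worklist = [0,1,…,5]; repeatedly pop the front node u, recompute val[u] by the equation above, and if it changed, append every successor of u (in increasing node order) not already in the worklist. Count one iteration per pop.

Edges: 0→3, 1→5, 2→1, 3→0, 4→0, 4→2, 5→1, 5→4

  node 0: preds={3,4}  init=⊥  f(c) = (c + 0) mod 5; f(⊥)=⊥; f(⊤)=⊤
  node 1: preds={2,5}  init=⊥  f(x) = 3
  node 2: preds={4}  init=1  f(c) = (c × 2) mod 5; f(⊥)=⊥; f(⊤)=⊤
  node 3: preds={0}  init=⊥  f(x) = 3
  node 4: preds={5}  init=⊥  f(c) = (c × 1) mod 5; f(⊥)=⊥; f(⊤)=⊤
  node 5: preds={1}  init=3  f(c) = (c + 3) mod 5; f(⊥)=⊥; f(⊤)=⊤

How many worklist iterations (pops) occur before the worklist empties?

Iteration log — 15 steps:
  step 1. node 0  ⊔preds=⊥  new=⊥  stable
  step 2. node 1  ⊔preds=⊤  new=3  old=⊥  +wl: 
  step 3. node 2  ⊔preds=⊥  new=1  stable
  step 4. node 3  ⊔preds=⊥  new=3  old=⊥  +wl: 0
  step 5. node 4  ⊔preds=3  new=3  old=⊥  +wl: 2
  step 6. node 5  ⊔preds=3  new=⊤  old=3  +wl: 1,4
  step 7. node 0  ⊔preds=3  new=3  old=⊥  +wl: 3
  step 8. node 2  ⊔preds=3  new=1  stable
  step 9. node 1  ⊔preds=⊤  new=3  stable
  step 10. node 4  ⊔preds=⊤  new=⊤  old=3  +wl: 0,2
  step 11. node 3  ⊔preds=3  new=3  stable
  step 12. node 0  ⊔preds=⊤  new=⊤  old=3  +wl: 3
  step 13. node 2  ⊔preds=⊤  new=⊤  old=1  +wl: 1
  step 14. node 3  ⊔preds=⊤  new=3  stable
  step 15. node 1  ⊔preds=⊤  new=3  stable

Least fixpoint reached:
  node 0: ⊤
  node 1: 3
  node 2: ⊤
  node 3: 3
  node 4: ⊤
  node 5: ⊤

15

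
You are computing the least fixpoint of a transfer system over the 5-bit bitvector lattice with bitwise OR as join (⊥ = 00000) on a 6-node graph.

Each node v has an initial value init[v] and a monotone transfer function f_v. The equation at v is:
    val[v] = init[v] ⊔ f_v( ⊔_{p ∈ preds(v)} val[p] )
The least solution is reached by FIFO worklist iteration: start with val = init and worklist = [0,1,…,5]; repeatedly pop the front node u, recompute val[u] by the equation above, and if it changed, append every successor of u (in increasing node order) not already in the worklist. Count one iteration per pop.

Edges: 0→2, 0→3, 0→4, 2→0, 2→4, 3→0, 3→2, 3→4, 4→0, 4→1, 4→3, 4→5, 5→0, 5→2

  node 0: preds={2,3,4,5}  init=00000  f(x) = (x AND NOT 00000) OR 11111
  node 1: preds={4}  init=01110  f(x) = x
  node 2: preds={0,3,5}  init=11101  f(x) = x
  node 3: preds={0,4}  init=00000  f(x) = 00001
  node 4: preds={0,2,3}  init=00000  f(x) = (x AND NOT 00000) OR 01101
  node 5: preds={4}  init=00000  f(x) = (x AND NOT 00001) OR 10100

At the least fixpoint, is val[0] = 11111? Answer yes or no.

Iteration log — 10 steps:
  step 1. node 0  ⊔preds=11101  new=11111  old=00000  +wl: 
  step 2. node 1  ⊔preds=00000  new=01110  stable
  step 3. node 2  ⊔preds=11111  new=11111  old=11101  +wl: 0
  step 4. node 3  ⊔preds=11111  new=00001  old=00000  +wl: 2
  step 5. node 4  ⊔preds=11111  new=11111  old=00000  +wl: 1,3
  step 6. node 5  ⊔preds=11111  new=11110  old=00000  +wl: 
  step 7. node 0  ⊔preds=11111  new=11111  stable
  step 8. node 2  ⊔preds=11111  new=11111  stable
  step 9. node 1  ⊔preds=11111  new=11111  old=01110  +wl: 
  step 10. node 3  ⊔preds=11111  new=00001  stable

Least fixpoint reached:
  node 0: 11111
  node 1: 11111
  node 2: 11111
  node 3: 00001
  node 4: 11111
  node 5: 11110

yes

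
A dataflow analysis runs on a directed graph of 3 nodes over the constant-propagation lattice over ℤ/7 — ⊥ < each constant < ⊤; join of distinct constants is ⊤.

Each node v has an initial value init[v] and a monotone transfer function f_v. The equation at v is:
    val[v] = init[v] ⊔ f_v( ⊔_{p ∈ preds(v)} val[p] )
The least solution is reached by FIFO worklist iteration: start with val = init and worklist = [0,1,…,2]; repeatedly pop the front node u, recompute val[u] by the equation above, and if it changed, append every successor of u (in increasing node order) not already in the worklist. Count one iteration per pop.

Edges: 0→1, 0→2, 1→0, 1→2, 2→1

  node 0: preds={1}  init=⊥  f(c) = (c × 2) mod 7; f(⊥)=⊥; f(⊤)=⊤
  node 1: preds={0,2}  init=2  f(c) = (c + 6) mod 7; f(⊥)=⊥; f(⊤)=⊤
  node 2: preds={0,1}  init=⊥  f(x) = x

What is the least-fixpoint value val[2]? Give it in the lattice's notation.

Worklist (6 pops):
  #1 pop 0: in=2 → 4 (was ⊥); enqueue []
  #2 pop 1: in=4 → ⊤ (was 2); enqueue [0]
  #3 pop 2: in=⊤ → ⊤ (was ⊥); enqueue [1]
  #4 pop 0: in=⊤ → ⊤ (was 4); enqueue [2]
  #5 pop 1: in=⊤ → ⊤ (no change)
  #6 pop 2: in=⊤ → ⊤ (no change)

Fixpoint:
  val[0] = ⊤
  val[1] = ⊤
  val[2] = ⊤

⊤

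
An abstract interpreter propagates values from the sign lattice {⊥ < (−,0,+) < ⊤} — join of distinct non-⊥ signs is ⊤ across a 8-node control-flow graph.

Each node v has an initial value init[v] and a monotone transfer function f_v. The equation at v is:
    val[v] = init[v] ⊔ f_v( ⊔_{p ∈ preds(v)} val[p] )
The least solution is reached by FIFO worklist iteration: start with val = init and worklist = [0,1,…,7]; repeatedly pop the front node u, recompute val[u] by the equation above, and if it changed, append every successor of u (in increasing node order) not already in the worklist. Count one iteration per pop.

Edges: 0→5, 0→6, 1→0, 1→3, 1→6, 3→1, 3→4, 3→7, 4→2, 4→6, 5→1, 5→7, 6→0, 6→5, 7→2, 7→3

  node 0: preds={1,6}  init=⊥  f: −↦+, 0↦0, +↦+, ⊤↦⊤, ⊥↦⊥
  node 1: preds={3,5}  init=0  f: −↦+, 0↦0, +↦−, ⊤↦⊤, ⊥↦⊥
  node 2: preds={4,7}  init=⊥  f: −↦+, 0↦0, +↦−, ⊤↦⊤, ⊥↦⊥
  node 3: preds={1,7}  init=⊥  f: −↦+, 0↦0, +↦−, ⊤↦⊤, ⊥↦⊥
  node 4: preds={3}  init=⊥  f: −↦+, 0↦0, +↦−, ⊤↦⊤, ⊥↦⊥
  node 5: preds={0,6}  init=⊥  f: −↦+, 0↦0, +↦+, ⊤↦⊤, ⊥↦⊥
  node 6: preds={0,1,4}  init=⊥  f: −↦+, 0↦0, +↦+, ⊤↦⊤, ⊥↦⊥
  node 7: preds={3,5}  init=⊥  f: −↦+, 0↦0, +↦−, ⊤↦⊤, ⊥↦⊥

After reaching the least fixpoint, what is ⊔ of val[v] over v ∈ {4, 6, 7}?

0

Worklist (13 pops):
  #1 pop 0: in=0 → 0 (was ⊥); enqueue []
  #2 pop 1: in=⊥ → 0 (no change)
  #3 pop 2: in=⊥ → ⊥ (no change)
  #4 pop 3: in=0 → 0 (was ⊥); enqueue [1]
  #5 pop 4: in=0 → 0 (was ⊥); enqueue [2]
  #6 pop 5: in=0 → 0 (was ⊥); enqueue []
  #7 pop 6: in=0 → 0 (was ⊥); enqueue [0,5]
  #8 pop 7: in=0 → 0 (was ⊥); enqueue [3]
  #9 pop 1: in=0 → 0 (no change)
  #10 pop 2: in=0 → 0 (was ⊥); enqueue []
  #11 pop 0: in=0 → 0 (no change)
  #12 pop 5: in=0 → 0 (no change)
  #13 pop 3: in=0 → 0 (no change)

Fixpoint:
  val[0] = 0
  val[1] = 0
  val[2] = 0
  val[3] = 0
  val[4] = 0
  val[5] = 0
  val[6] = 0
  val[7] = 0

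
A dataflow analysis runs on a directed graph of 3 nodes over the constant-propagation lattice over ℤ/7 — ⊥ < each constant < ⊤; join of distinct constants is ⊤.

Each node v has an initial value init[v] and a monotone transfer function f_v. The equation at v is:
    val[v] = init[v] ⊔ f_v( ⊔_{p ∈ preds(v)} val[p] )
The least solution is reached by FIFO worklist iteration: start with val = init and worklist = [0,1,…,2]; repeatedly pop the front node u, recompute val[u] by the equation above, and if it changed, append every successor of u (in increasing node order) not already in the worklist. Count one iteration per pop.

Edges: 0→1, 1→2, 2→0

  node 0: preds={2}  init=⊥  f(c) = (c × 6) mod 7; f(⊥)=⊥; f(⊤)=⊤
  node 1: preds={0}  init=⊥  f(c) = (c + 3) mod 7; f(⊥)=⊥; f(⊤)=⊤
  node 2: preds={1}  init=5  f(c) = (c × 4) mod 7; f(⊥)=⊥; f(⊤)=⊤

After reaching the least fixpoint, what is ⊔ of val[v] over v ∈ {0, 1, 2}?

⊤

Worklist (6 pops):
  #1 pop 0: in=5 → 2 (was ⊥); enqueue []
  #2 pop 1: in=2 → 5 (was ⊥); enqueue []
  #3 pop 2: in=5 → ⊤ (was 5); enqueue [0]
  #4 pop 0: in=⊤ → ⊤ (was 2); enqueue [1]
  #5 pop 1: in=⊤ → ⊤ (was 5); enqueue [2]
  #6 pop 2: in=⊤ → ⊤ (no change)

Fixpoint:
  val[0] = ⊤
  val[1] = ⊤
  val[2] = ⊤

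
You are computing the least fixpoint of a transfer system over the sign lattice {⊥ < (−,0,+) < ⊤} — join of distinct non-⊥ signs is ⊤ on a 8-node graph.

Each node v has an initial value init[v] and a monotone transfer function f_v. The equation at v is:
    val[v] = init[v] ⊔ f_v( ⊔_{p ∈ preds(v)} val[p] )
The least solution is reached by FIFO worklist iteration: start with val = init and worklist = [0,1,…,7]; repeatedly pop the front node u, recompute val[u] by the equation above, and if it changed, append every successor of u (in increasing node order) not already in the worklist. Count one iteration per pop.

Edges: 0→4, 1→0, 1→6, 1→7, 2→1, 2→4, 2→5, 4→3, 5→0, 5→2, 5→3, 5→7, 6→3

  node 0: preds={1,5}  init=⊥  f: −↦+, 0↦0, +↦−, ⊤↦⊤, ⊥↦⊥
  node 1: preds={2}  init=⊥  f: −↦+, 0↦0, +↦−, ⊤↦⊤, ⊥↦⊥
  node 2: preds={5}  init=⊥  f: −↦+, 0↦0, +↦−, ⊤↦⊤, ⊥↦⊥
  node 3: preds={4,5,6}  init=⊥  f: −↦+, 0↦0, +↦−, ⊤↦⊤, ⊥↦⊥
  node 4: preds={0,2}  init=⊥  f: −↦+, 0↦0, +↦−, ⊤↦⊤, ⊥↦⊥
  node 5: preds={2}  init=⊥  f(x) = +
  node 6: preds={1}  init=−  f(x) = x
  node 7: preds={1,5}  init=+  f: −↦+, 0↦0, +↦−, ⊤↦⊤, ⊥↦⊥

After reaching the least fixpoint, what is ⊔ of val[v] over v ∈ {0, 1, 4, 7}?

⊤

Trace (19 dequeues):
  [1] u=0 | in ⊥ | out ⊥ | ==
  [2] u=1 | in ⊥ | out ⊥ | ==
  [3] u=2 | in ⊥ | out ⊥ | ==
  [4] u=3 | in − | out + | prev ⊥ | push {}
  [5] u=4 | in ⊥ | out ⊥ | ==
  [6] u=5 | in ⊥ | out + | prev ⊥ | push {0,2,3}
  [7] u=6 | in ⊥ | out − | ==
  [8] u=7 | in + | out ⊤ | prev + | push {}
  [9] u=0 | in + | out − | prev ⊥ | push {4}
  [10] u=2 | in + | out − | prev ⊥ | push {1,5}
  [11] u=3 | in ⊤ | out ⊤ | prev + | push {}
  [12] u=4 | in − | out + | prev ⊥ | push {3}
  [13] u=1 | in − | out + | prev ⊥ | push {0,6,7}
  [14] u=5 | in − | out + | ==
  [15] u=3 | in ⊤ | out ⊤ | ==
  [16] u=0 | in + | out − | ==
  [17] u=6 | in + | out ⊤ | prev − | push {3}
  [18] u=7 | in + | out ⊤ | ==
  [19] u=3 | in ⊤ | out ⊤ | ==

Converged values:
  [0] −
  [1] +
  [2] −
  [3] ⊤
  [4] +
  [5] +
  [6] ⊤
  [7] ⊤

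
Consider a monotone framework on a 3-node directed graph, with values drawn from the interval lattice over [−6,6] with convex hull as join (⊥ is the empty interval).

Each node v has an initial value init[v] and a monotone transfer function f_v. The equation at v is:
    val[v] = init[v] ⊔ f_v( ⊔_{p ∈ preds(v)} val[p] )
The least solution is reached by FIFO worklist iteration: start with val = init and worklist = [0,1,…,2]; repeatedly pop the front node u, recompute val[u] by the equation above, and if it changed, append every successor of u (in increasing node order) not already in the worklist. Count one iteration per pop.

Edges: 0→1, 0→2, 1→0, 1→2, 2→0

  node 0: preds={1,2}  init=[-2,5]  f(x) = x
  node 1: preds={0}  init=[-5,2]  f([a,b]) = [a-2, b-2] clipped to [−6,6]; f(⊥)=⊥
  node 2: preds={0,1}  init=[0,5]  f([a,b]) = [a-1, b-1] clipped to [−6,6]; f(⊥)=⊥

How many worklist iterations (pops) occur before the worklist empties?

6

Worklist (6 pops):
  #1 pop 0: in=[-5,5] → [-5,5] (was [-2,5]); enqueue []
  #2 pop 1: in=[-5,5] → [-6,3] (was [-5,2]); enqueue [0]
  #3 pop 2: in=[-6,5] → [-6,5] (was [0,5]); enqueue []
  #4 pop 0: in=[-6,5] → [-6,5] (was [-5,5]); enqueue [1,2]
  #5 pop 1: in=[-6,5] → [-6,3] (no change)
  #6 pop 2: in=[-6,5] → [-6,5] (no change)

Fixpoint:
  val[0] = [-6,5]
  val[1] = [-6,3]
  val[2] = [-6,5]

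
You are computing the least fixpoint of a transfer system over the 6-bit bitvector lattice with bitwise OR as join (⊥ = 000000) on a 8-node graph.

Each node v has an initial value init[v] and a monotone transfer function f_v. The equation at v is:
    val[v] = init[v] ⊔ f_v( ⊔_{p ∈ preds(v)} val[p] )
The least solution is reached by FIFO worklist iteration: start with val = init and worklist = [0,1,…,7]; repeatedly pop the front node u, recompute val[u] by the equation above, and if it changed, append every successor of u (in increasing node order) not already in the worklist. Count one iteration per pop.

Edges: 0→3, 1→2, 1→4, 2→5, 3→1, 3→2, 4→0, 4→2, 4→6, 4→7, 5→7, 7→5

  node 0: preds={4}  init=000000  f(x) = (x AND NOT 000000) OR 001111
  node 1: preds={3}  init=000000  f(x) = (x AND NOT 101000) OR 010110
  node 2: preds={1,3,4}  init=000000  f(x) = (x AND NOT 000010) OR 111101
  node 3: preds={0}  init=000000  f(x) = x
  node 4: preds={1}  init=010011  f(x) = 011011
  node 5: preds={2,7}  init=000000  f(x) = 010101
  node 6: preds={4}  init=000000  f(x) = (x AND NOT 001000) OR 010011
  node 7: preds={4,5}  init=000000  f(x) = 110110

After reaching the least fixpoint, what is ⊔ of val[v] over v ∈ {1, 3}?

011111

Worklist (13 pops):
  #1 pop 0: in=010011 → 011111 (was 000000); enqueue []
  #2 pop 1: in=000000 → 010110 (was 000000); enqueue []
  #3 pop 2: in=010111 → 111101 (was 000000); enqueue []
  #4 pop 3: in=011111 → 011111 (was 000000); enqueue [1,2]
  #5 pop 4: in=010110 → 011011 (was 010011); enqueue [0]
  #6 pop 5: in=111101 → 010101 (was 000000); enqueue []
  #7 pop 6: in=011011 → 010011 (was 000000); enqueue []
  #8 pop 7: in=011111 → 110110 (was 000000); enqueue [5]
  #9 pop 1: in=011111 → 010111 (was 010110); enqueue [4]
  #10 pop 2: in=011111 → 111101 (no change)
  #11 pop 0: in=011011 → 011111 (no change)
  #12 pop 5: in=111111 → 010101 (no change)
  #13 pop 4: in=010111 → 011011 (no change)

Fixpoint:
  val[0] = 011111
  val[1] = 010111
  val[2] = 111101
  val[3] = 011111
  val[4] = 011011
  val[5] = 010101
  val[6] = 010011
  val[7] = 110110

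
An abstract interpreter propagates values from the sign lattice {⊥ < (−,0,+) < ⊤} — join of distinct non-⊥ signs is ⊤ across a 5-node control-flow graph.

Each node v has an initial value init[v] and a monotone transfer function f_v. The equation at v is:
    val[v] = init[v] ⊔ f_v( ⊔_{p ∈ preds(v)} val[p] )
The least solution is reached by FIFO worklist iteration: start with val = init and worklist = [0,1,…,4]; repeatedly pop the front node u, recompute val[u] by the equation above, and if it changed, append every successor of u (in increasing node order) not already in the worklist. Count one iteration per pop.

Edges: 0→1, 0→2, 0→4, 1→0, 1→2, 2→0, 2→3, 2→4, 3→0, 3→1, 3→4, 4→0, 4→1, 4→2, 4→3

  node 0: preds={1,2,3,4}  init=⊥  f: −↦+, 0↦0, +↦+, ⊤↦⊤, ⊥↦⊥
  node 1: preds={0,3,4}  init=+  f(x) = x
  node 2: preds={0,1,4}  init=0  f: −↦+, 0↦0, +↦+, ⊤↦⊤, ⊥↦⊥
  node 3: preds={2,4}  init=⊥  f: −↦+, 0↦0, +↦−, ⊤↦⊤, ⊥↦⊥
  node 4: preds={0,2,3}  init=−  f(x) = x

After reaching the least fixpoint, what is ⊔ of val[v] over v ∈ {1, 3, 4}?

Worklist (9 pops):
  #1 pop 0: in=⊤ → ⊤ (was ⊥); enqueue []
  #2 pop 1: in=⊤ → ⊤ (was +); enqueue [0]
  #3 pop 2: in=⊤ → ⊤ (was 0); enqueue []
  #4 pop 3: in=⊤ → ⊤ (was ⊥); enqueue [1]
  #5 pop 4: in=⊤ → ⊤ (was −); enqueue [2,3]
  #6 pop 0: in=⊤ → ⊤ (no change)
  #7 pop 1: in=⊤ → ⊤ (no change)
  #8 pop 2: in=⊤ → ⊤ (no change)
  #9 pop 3: in=⊤ → ⊤ (no change)

Fixpoint:
  val[0] = ⊤
  val[1] = ⊤
  val[2] = ⊤
  val[3] = ⊤
  val[4] = ⊤

⊤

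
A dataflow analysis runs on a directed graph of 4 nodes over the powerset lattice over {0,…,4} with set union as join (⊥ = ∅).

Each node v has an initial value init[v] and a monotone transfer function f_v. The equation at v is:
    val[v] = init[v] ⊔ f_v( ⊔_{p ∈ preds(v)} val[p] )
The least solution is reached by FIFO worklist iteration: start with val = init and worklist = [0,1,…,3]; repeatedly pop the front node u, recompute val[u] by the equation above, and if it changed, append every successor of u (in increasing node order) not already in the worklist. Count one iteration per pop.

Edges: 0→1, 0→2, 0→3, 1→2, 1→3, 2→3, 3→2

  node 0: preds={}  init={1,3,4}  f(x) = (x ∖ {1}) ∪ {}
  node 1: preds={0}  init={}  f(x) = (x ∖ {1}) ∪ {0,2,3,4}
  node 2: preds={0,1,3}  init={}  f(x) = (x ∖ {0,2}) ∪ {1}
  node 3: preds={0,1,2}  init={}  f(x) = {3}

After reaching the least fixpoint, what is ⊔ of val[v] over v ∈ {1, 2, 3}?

{0,1,2,3,4}

Worklist (5 pops):
  #1 pop 0: in={} → {1,3,4} (no change)
  #2 pop 1: in={1,3,4} → {0,2,3,4} (was {}); enqueue []
  #3 pop 2: in={0,1,2,3,4} → {1,3,4} (was {}); enqueue []
  #4 pop 3: in={0,1,2,3,4} → {3} (was {}); enqueue [2]
  #5 pop 2: in={0,1,2,3,4} → {1,3,4} (no change)

Fixpoint:
  val[0] = {1,3,4}
  val[1] = {0,2,3,4}
  val[2] = {1,3,4}
  val[3] = {3}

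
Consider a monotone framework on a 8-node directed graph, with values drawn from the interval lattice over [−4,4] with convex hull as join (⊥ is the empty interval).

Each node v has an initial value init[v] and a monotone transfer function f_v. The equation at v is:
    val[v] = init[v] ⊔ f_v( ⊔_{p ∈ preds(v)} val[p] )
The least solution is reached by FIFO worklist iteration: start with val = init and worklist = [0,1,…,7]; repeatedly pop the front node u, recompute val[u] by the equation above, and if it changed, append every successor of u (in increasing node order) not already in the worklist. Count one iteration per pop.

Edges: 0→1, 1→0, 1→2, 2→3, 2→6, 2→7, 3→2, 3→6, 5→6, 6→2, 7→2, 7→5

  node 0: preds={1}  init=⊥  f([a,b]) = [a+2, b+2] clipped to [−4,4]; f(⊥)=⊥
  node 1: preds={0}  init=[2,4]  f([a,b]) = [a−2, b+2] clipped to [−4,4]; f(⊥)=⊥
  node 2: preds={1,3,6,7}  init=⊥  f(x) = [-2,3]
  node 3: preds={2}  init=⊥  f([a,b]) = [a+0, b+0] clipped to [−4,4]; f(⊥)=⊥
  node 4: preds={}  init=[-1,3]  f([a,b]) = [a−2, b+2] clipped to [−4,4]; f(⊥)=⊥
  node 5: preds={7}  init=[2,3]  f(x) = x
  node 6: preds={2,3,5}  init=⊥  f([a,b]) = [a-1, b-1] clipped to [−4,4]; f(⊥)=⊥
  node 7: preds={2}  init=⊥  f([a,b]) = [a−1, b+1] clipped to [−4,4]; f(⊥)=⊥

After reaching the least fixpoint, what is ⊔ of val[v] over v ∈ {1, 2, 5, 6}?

Trace (12 dequeues):
  [1] u=0 | in [2,4] | out [4,4] | prev ⊥ | push {}
  [2] u=1 | in [4,4] | out [2,4] | ==
  [3] u=2 | in [2,4] | out [-2,3] | prev ⊥ | push {}
  [4] u=3 | in [-2,3] | out [-2,3] | prev ⊥ | push {2}
  [5] u=4 | in ⊥ | out [-1,3] | ==
  [6] u=5 | in ⊥ | out [2,3] | ==
  [7] u=6 | in [-2,3] | out [-3,2] | prev ⊥ | push {}
  [8] u=7 | in [-2,3] | out [-3,4] | prev ⊥ | push {5}
  [9] u=2 | in [-3,4] | out [-2,3] | ==
  [10] u=5 | in [-3,4] | out [-3,4] | prev [2,3] | push {6}
  [11] u=6 | in [-3,4] | out [-4,3] | prev [-3,2] | push {2}
  [12] u=2 | in [-4,4] | out [-2,3] | ==

Converged values:
  [0] [4,4]
  [1] [2,4]
  [2] [-2,3]
  [3] [-2,3]
  [4] [-1,3]
  [5] [-3,4]
  [6] [-4,3]
  [7] [-3,4]

[-4,4]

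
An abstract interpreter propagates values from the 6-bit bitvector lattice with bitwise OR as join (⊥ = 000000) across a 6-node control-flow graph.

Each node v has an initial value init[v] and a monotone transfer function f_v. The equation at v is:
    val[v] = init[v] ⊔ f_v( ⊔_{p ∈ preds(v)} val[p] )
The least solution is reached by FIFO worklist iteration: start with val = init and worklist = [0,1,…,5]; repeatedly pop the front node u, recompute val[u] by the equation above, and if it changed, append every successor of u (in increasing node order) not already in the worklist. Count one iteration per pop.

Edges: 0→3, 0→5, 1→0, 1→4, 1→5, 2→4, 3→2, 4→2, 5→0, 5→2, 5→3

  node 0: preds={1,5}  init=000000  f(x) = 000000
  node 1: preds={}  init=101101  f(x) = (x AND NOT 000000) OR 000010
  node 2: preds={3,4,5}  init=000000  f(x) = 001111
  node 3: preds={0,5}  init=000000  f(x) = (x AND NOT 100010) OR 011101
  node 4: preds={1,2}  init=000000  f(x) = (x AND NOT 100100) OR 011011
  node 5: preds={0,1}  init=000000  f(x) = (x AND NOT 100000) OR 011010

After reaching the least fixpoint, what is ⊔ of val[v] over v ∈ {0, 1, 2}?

Trace (9 dequeues):
  [1] u=0 | in 101101 | out 000000 | ==
  [2] u=1 | in 000000 | out 101111 | prev 101101 | push {0}
  [3] u=2 | in 000000 | out 001111 | prev 000000 | push {}
  [4] u=3 | in 000000 | out 011101 | prev 000000 | push {2}
  [5] u=4 | in 101111 | out 011011 | prev 000000 | push {}
  [6] u=5 | in 101111 | out 011111 | prev 000000 | push {3}
  [7] u=0 | in 111111 | out 000000 | ==
  [8] u=2 | in 011111 | out 001111 | ==
  [9] u=3 | in 011111 | out 011101 | ==

Converged values:
  [0] 000000
  [1] 101111
  [2] 001111
  [3] 011101
  [4] 011011
  [5] 011111

101111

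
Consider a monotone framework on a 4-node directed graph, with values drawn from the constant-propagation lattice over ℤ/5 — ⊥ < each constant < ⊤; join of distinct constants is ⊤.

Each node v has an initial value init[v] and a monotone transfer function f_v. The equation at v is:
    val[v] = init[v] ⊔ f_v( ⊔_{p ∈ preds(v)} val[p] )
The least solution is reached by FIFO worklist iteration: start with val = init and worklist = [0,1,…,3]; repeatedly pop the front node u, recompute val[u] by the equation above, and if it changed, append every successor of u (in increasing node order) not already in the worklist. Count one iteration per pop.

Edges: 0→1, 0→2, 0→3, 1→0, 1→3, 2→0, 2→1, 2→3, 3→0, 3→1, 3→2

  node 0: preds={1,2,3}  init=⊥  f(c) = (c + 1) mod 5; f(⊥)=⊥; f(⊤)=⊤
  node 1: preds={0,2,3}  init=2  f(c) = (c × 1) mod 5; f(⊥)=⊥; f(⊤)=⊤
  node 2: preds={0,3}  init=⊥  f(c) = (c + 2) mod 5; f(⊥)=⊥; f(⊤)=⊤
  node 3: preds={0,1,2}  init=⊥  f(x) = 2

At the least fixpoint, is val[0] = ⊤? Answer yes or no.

Iteration log — 10 steps:
  step 1. node 0  ⊔preds=2  new=3  old=⊥  +wl: 
  step 2. node 1  ⊔preds=3  new=⊤  old=2  +wl: 0
  step 3. node 2  ⊔preds=3  new=0  old=⊥  +wl: 1
  step 4. node 3  ⊔preds=⊤  new=2  old=⊥  +wl: 2
  step 5. node 0  ⊔preds=⊤  new=⊤  old=3  +wl: 3
  step 6. node 1  ⊔preds=⊤  new=⊤  stable
  step 7. node 2  ⊔preds=⊤  new=⊤  old=0  +wl: 0,1
  step 8. node 3  ⊔preds=⊤  new=2  stable
  step 9. node 0  ⊔preds=⊤  new=⊤  stable
  step 10. node 1  ⊔preds=⊤  new=⊤  stable

Least fixpoint reached:
  node 0: ⊤
  node 1: ⊤
  node 2: ⊤
  node 3: 2

yes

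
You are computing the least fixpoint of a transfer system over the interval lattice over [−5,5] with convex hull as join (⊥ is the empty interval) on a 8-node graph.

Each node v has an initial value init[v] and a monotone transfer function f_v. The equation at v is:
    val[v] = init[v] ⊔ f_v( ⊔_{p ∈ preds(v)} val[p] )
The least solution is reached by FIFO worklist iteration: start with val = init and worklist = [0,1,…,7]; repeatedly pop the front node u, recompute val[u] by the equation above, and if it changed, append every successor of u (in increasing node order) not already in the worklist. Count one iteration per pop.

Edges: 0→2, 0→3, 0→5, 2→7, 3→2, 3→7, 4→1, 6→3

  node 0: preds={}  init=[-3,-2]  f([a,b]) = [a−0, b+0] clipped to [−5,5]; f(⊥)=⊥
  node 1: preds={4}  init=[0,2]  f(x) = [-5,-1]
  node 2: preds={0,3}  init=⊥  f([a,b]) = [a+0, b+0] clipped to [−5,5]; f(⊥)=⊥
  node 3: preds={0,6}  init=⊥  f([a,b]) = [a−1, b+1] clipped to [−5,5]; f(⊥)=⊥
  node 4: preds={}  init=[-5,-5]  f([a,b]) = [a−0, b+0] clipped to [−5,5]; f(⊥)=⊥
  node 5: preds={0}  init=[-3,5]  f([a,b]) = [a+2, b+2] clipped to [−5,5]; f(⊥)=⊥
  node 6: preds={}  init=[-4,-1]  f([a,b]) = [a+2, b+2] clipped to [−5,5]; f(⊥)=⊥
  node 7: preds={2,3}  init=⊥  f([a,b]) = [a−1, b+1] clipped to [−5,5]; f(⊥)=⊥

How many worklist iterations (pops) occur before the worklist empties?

10

Trace (10 dequeues):
  [1] u=0 | in ⊥ | out [-3,-2] | ==
  [2] u=1 | in [-5,-5] | out [-5,2] | prev [0,2] | push {}
  [3] u=2 | in [-3,-2] | out [-3,-2] | prev ⊥ | push {}
  [4] u=3 | in [-4,-1] | out [-5,0] | prev ⊥ | push {2}
  [5] u=4 | in ⊥ | out [-5,-5] | ==
  [6] u=5 | in [-3,-2] | out [-3,5] | ==
  [7] u=6 | in ⊥ | out [-4,-1] | ==
  [8] u=7 | in [-5,0] | out [-5,1] | prev ⊥ | push {}
  [9] u=2 | in [-5,0] | out [-5,0] | prev [-3,-2] | push {7}
  [10] u=7 | in [-5,0] | out [-5,1] | ==

Converged values:
  [0] [-3,-2]
  [1] [-5,2]
  [2] [-5,0]
  [3] [-5,0]
  [4] [-5,-5]
  [5] [-3,5]
  [6] [-4,-1]
  [7] [-5,1]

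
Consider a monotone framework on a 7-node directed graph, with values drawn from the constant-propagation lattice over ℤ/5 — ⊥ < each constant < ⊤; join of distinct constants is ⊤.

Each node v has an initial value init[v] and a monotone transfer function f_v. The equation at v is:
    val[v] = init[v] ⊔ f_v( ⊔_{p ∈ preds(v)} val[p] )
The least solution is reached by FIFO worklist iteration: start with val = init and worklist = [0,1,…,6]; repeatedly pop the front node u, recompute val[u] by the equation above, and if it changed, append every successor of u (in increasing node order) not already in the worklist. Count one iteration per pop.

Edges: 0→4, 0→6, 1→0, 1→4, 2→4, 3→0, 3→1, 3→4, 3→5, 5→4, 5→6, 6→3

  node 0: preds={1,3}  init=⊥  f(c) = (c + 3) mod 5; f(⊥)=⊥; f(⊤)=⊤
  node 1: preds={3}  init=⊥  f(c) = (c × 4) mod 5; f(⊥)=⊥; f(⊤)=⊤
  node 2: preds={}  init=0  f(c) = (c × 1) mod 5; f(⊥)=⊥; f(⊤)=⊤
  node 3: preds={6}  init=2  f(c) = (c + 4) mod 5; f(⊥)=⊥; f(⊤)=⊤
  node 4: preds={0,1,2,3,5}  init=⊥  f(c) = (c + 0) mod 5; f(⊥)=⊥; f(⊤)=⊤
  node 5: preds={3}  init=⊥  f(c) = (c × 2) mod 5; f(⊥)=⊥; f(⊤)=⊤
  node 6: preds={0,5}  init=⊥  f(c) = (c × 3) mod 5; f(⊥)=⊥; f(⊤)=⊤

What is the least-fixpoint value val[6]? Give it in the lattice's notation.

⊤

Trace (18 dequeues):
  [1] u=0 | in 2 | out 0 | prev ⊥ | push {}
  [2] u=1 | in 2 | out 3 | prev ⊥ | push {0}
  [3] u=2 | in ⊥ | out 0 | ==
  [4] u=3 | in ⊥ | out 2 | ==
  [5] u=4 | in ⊤ | out ⊤ | prev ⊥ | push {}
  [6] u=5 | in 2 | out 4 | prev ⊥ | push {4}
  [7] u=6 | in ⊤ | out ⊤ | prev ⊥ | push {3}
  [8] u=0 | in ⊤ | out ⊤ | prev 0 | push {6}
  [9] u=4 | in ⊤ | out ⊤ | ==
  [10] u=3 | in ⊤ | out ⊤ | prev 2 | push {0,1,4,5}
  [11] u=6 | in ⊤ | out ⊤ | ==
  [12] u=0 | in ⊤ | out ⊤ | ==
  [13] u=1 | in ⊤ | out ⊤ | prev 3 | push {0}
  [14] u=4 | in ⊤ | out ⊤ | ==
  [15] u=5 | in ⊤ | out ⊤ | prev 4 | push {4,6}
  [16] u=0 | in ⊤ | out ⊤ | ==
  [17] u=4 | in ⊤ | out ⊤ | ==
  [18] u=6 | in ⊤ | out ⊤ | ==

Converged values:
  [0] ⊤
  [1] ⊤
  [2] 0
  [3] ⊤
  [4] ⊤
  [5] ⊤
  [6] ⊤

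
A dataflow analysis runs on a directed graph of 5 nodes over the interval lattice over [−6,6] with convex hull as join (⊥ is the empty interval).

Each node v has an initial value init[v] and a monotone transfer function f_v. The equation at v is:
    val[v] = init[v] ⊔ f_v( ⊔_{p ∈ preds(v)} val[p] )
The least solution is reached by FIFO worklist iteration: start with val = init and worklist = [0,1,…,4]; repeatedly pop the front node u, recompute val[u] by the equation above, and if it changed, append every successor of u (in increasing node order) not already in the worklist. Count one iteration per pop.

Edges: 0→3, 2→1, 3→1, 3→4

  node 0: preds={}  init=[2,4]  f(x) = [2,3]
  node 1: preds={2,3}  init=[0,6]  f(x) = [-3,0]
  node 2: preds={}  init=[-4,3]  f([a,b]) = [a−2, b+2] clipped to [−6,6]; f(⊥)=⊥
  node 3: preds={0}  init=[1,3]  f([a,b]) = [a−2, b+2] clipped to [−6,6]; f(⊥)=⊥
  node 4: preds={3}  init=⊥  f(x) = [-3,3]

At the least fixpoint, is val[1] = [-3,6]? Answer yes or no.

Iteration log — 6 steps:
  step 1. node 0  ⊔preds=⊥  new=[2,4]  stable
  step 2. node 1  ⊔preds=[-4,3]  new=[-3,6]  old=[0,6]  +wl: 
  step 3. node 2  ⊔preds=⊥  new=[-4,3]  stable
  step 4. node 3  ⊔preds=[2,4]  new=[0,6]  old=[1,3]  +wl: 1
  step 5. node 4  ⊔preds=[0,6]  new=[-3,3]  old=⊥  +wl: 
  step 6. node 1  ⊔preds=[-4,6]  new=[-3,6]  stable

Least fixpoint reached:
  node 0: [2,4]
  node 1: [-3,6]
  node 2: [-4,3]
  node 3: [0,6]
  node 4: [-3,3]

yes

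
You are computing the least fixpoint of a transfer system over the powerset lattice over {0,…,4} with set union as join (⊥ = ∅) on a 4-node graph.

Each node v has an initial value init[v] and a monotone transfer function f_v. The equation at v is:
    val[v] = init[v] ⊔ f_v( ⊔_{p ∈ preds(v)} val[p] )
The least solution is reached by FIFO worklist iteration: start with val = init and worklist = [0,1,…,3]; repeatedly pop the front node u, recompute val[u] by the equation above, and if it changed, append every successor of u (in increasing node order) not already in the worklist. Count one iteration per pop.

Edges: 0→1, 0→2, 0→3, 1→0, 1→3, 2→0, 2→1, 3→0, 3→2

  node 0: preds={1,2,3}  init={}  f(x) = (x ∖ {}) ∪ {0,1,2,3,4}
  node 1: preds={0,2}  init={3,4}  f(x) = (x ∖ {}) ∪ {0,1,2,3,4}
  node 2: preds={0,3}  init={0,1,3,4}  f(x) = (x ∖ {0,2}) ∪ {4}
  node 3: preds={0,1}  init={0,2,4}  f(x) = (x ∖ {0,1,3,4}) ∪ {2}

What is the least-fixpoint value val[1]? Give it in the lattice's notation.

Iteration log — 5 steps:
  step 1. node 0  ⊔preds={0,1,2,3,4}  new={0,1,2,3,4}  old={}  +wl: 
  step 2. node 1  ⊔preds={0,1,2,3,4}  new={0,1,2,3,4}  old={3,4}  +wl: 0
  step 3. node 2  ⊔preds={0,1,2,3,4}  new={0,1,3,4}  stable
  step 4. node 3  ⊔preds={0,1,2,3,4}  new={0,2,4}  stable
  step 5. node 0  ⊔preds={0,1,2,3,4}  new={0,1,2,3,4}  stable

Least fixpoint reached:
  node 0: {0,1,2,3,4}
  node 1: {0,1,2,3,4}
  node 2: {0,1,3,4}
  node 3: {0,2,4}

{0,1,2,3,4}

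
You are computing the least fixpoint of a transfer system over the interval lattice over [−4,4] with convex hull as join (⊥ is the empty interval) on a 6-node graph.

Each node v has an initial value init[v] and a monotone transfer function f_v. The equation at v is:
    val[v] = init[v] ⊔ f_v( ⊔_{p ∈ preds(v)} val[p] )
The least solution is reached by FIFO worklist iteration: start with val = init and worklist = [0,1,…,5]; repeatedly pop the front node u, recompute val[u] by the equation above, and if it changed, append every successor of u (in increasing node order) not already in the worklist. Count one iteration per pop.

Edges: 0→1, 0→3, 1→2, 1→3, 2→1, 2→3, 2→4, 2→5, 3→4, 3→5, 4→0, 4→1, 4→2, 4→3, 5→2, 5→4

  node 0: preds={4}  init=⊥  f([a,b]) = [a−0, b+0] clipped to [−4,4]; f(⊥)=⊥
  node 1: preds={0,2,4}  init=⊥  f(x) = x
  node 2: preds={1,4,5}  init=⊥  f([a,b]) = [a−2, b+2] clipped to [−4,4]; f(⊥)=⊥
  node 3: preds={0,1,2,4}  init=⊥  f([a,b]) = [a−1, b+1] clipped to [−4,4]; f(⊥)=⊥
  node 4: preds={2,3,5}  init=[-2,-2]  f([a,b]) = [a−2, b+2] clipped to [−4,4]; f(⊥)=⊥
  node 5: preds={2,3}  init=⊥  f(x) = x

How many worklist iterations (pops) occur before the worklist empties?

Trace (18 dequeues):
  [1] u=0 | in [-2,-2] | out [-2,-2] | prev ⊥ | push {}
  [2] u=1 | in [-2,-2] | out [-2,-2] | prev ⊥ | push {}
  [3] u=2 | in [-2,-2] | out [-4,0] | prev ⊥ | push {1}
  [4] u=3 | in [-4,0] | out [-4,1] | prev ⊥ | push {}
  [5] u=4 | in [-4,1] | out [-4,3] | prev [-2,-2] | push {0,2,3}
  [6] u=5 | in [-4,1] | out [-4,1] | prev ⊥ | push {4}
  [7] u=1 | in [-4,3] | out [-4,3] | prev [-2,-2] | push {}
  [8] u=0 | in [-4,3] | out [-4,3] | prev [-2,-2] | push {1}
  [9] u=2 | in [-4,3] | out [-4,4] | prev [-4,0] | push {5}
  [10] u=3 | in [-4,4] | out [-4,4] | prev [-4,1] | push {}
  [11] u=4 | in [-4,4] | out [-4,4] | prev [-4,3] | push {0,2,3}
  [12] u=1 | in [-4,4] | out [-4,4] | prev [-4,3] | push {}
  [13] u=5 | in [-4,4] | out [-4,4] | prev [-4,1] | push {4}
  [14] u=0 | in [-4,4] | out [-4,4] | prev [-4,3] | push {1}
  [15] u=2 | in [-4,4] | out [-4,4] | ==
  [16] u=3 | in [-4,4] | out [-4,4] | ==
  [17] u=4 | in [-4,4] | out [-4,4] | ==
  [18] u=1 | in [-4,4] | out [-4,4] | ==

Converged values:
  [0] [-4,4]
  [1] [-4,4]
  [2] [-4,4]
  [3] [-4,4]
  [4] [-4,4]
  [5] [-4,4]

18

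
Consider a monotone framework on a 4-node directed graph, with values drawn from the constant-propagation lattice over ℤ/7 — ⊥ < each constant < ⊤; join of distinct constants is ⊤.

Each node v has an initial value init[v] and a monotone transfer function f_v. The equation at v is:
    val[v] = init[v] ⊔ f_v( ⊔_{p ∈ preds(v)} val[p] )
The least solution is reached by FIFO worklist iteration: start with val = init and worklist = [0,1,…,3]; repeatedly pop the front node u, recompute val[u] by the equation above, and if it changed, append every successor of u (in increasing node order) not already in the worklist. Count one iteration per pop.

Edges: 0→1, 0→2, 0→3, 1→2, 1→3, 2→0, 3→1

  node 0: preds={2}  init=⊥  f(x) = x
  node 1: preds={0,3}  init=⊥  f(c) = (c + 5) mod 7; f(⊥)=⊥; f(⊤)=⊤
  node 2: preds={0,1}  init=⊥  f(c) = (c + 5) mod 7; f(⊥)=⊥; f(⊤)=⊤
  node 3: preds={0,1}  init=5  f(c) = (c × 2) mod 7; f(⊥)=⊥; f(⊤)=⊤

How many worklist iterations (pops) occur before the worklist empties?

12

Worklist (12 pops):
  #1 pop 0: in=⊥ → ⊥ (no change)
  #2 pop 1: in=5 → 3 (was ⊥); enqueue []
  #3 pop 2: in=3 → 1 (was ⊥); enqueue [0]
  #4 pop 3: in=3 → ⊤ (was 5); enqueue [1]
  #5 pop 0: in=1 → 1 (was ⊥); enqueue [2,3]
  #6 pop 1: in=⊤ → ⊤ (was 3); enqueue []
  #7 pop 2: in=⊤ → ⊤ (was 1); enqueue [0]
  #8 pop 3: in=⊤ → ⊤ (no change)
  #9 pop 0: in=⊤ → ⊤ (was 1); enqueue [1,2,3]
  #10 pop 1: in=⊤ → ⊤ (no change)
  #11 pop 2: in=⊤ → ⊤ (no change)
  #12 pop 3: in=⊤ → ⊤ (no change)

Fixpoint:
  val[0] = ⊤
  val[1] = ⊤
  val[2] = ⊤
  val[3] = ⊤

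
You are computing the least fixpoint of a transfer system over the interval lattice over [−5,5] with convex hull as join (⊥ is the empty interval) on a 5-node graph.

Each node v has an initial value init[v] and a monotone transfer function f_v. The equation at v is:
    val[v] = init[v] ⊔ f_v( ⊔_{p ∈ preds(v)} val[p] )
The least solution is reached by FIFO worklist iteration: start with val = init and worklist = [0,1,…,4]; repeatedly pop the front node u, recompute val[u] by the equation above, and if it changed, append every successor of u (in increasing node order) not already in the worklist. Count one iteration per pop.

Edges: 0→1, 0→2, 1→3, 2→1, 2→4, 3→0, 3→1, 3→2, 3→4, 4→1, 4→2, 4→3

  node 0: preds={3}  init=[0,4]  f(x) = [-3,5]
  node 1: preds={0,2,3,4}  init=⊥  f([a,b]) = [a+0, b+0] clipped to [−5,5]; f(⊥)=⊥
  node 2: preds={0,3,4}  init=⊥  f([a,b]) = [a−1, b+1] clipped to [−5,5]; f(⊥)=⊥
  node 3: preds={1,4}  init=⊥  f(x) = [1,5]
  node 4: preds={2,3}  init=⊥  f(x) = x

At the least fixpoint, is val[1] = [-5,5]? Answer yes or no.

Trace (14 dequeues):
  [1] u=0 | in ⊥ | out [-3,5] | prev [0,4] | push {}
  [2] u=1 | in [-3,5] | out [-3,5] | prev ⊥ | push {}
  [3] u=2 | in [-3,5] | out [-4,5] | prev ⊥ | push {1}
  [4] u=3 | in [-3,5] | out [1,5] | prev ⊥ | push {0,2}
  [5] u=4 | in [-4,5] | out [-4,5] | prev ⊥ | push {3}
  [6] u=1 | in [-4,5] | out [-4,5] | prev [-3,5] | push {}
  [7] u=0 | in [1,5] | out [-3,5] | ==
  [8] u=2 | in [-4,5] | out [-5,5] | prev [-4,5] | push {1,4}
  [9] u=3 | in [-4,5] | out [1,5] | ==
  [10] u=1 | in [-5,5] | out [-5,5] | prev [-4,5] | push {3}
  [11] u=4 | in [-5,5] | out [-5,5] | prev [-4,5] | push {1,2}
  [12] u=3 | in [-5,5] | out [1,5] | ==
  [13] u=1 | in [-5,5] | out [-5,5] | ==
  [14] u=2 | in [-5,5] | out [-5,5] | ==

Converged values:
  [0] [-3,5]
  [1] [-5,5]
  [2] [-5,5]
  [3] [1,5]
  [4] [-5,5]

yes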